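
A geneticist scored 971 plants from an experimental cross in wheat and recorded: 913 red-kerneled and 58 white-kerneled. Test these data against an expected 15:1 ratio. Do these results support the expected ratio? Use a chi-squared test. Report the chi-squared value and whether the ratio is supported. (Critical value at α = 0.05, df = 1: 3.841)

Under the 15:1 hypothesis (Σ ratio = 16, N = 971):
  red-kerneled: 971 × 15/16 = 910.3125
  white-kerneled: 971 × 1/16 = 60.6875
χ² = Σ (O − E)² / E
  red-kerneled: (913 − 910.3125)² / 910.3125 = 0.0079
  white-kerneled: (58 − 60.6875)² / 60.6875 = 0.1190
χ² = 0.0079 + 0.1190 = 0.1269 ≈ 0.127
Degrees of freedom = 2 − 1 = 1; critical value at α = 0.05 is 3.841.
Since 0.127 < 3.841, we fail to reject the null hypothesis — the data are consistent with the 15:1 ratio.

0.127; consistent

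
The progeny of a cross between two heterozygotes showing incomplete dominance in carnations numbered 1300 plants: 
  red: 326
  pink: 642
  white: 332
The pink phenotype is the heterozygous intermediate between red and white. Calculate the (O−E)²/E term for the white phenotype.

With incomplete dominance, a heterozygote × heterozygote cross gives a 1:2:1 phenotypic ratio.
Expected counts for N = 1300 under a 1:2:1 ratio (total parts = 4):
  red: 1300 × 1/4 = 325
  pink: 1300 × 2/4 = 650
  white: 1300 × 1/4 = 325
Contribution of white: (332 − 325)² / 325 = 0.1508

0.151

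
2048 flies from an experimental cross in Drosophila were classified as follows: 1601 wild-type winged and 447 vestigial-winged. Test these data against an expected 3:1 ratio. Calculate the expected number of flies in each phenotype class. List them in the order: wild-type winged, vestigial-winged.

1536, 512

The 3:1 ratio has 4 parts, so with N = 2048 the expected counts are:
  wild-type winged: 2048 × 3/4 = 1536
  vestigial-winged: 2048 × 1/4 = 512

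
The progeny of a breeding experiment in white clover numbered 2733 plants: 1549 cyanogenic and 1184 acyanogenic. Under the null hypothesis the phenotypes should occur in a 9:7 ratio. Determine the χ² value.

0.203

Expected counts for N = 2733 under a 9:7 ratio (total parts = 16):
  cyanogenic: 2733 × 9/16 = 1537.3125
  acyanogenic: 2733 × 7/16 = 1195.6875
χ² = Σ (O − E)² / E
  cyanogenic: (1549 − 1537.3125)² / 1537.3125 = 0.0889
  acyanogenic: (1184 − 1195.6875)² / 1195.6875 = 0.1142
χ² = 0.0889 + 0.1142 = 0.2031 ≈ 0.203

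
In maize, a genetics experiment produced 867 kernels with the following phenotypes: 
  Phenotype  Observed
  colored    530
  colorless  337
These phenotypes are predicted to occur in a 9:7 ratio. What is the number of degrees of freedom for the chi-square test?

1

A goodness-of-fit test with 2 phenotype classes has df = 2 − 1 = 1.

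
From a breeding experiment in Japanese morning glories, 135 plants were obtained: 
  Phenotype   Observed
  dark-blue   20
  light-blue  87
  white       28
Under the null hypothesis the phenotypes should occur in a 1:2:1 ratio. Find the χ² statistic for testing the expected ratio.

12.215

The 1:2:1 ratio has 4 parts, so with N = 135 the expected counts are:
  dark-blue: 135 × 1/4 = 33.75
  light-blue: 135 × 2/4 = 67.5
  white: 135 × 1/4 = 33.75
χ² = Σ (O − E)² / E
  dark-blue: (20 − 33.75)² / 33.75 = 5.6019
  light-blue: (87 − 67.5)² / 67.5 = 5.6333
  white: (28 − 33.75)² / 33.75 = 0.9796
χ² = 5.6019 + 5.6333 + 0.9796 = 12.2148 ≈ 12.215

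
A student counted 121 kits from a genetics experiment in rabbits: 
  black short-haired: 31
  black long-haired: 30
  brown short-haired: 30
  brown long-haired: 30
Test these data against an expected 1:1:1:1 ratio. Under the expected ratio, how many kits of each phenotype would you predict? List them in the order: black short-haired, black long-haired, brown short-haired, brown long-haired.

30.25, 30.25, 30.25, 30.25

Under the 1:1:1:1 hypothesis (Σ ratio = 4, N = 121):
  black short-haired: 121 × 1/4 = 30.25
  black long-haired: 121 × 1/4 = 30.25
  brown short-haired: 121 × 1/4 = 30.25
  brown long-haired: 121 × 1/4 = 30.25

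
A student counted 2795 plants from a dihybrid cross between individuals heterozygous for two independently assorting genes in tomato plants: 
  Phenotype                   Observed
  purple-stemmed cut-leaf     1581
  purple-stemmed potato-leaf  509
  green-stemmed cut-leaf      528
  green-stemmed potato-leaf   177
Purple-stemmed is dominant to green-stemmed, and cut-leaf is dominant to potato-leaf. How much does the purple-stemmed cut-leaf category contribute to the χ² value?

0.049

A dihybrid F₂ with independent assortment and complete dominance at both loci gives a 9:3:3:1 phenotypic ratio.
Under the 9:3:3:1 hypothesis (Σ ratio = 16, N = 2795):
  purple-stemmed cut-leaf: 2795 × 9/16 = 1572.1875
  purple-stemmed potato-leaf: 2795 × 3/16 = 524.0625
  green-stemmed cut-leaf: 2795 × 3/16 = 524.0625
  green-stemmed potato-leaf: 2795 × 1/16 = 174.6875
Contribution of purple-stemmed cut-leaf: (1581 − 1572.1875)² / 1572.1875 = 0.0494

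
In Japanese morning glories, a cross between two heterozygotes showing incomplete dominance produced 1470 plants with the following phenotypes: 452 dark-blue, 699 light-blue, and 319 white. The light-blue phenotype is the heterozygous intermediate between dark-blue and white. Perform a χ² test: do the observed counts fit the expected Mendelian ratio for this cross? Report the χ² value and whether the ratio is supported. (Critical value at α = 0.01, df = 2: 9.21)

With incomplete dominance, a heterozygote × heterozygote cross gives a 1:2:1 phenotypic ratio.
Total ratio parts = 4. Expected numbers out of 1470:
  dark-blue: 1470 × 1/4 = 367.5
  light-blue: 1470 × 2/4 = 735
  white: 1470 × 1/4 = 367.5
χ² = Σ (O − E)² / E
  dark-blue: (452 − 367.5)² / 367.5 = 19.4293
  light-blue: (699 − 735)² / 735 = 1.7633
  white: (319 − 367.5)² / 367.5 = 6.4007
χ² = 19.4293 + 1.7633 + 6.4007 = 27.5933 ≈ 27.593
Degrees of freedom = 3 − 1 = 2; critical value at α = 0.01 is 9.21.
Since 27.593 > 9.21, we reject the null hypothesis — the data do not fit the 1:2:1 ratio.

27.593; not consistent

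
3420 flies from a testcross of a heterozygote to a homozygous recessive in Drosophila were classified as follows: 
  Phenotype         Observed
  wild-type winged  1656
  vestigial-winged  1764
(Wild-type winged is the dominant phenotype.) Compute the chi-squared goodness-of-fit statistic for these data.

A testcross of a heterozygote (Aa × aa) gives a 1:1 phenotypic ratio.
Under the 1:1 hypothesis (Σ ratio = 2, N = 3420):
  wild-type winged: 3420 × 1/2 = 1710
  vestigial-winged: 3420 × 1/2 = 1710
χ² = Σ (O − E)² / E
  wild-type winged: (1656 − 1710)² / 1710 = 1.7053
  vestigial-winged: (1764 − 1710)² / 1710 = 1.7053
χ² = 1.7053 + 1.7053 = 3.4106 ≈ 3.411

3.411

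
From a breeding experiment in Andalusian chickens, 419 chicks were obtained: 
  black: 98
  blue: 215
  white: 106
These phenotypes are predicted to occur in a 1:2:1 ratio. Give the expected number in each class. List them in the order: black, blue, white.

104.75, 209.5, 104.75

Total ratio parts = 4. Expected numbers out of 419:
  black: 419 × 1/4 = 104.75
  blue: 419 × 2/4 = 209.5
  white: 419 × 1/4 = 104.75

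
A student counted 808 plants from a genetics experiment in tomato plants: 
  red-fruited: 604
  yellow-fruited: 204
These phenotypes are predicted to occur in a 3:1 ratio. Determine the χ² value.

The 3:1 ratio has 4 parts, so with N = 808 the expected counts are:
  red-fruited: 808 × 3/4 = 606
  yellow-fruited: 808 × 1/4 = 202
χ² = Σ (O − E)² / E
  red-fruited: (604 − 606)² / 606 = 0.0066
  yellow-fruited: (204 − 202)² / 202 = 0.0198
χ² = 0.0066 + 0.0198 = 0.0264 ≈ 0.026

0.026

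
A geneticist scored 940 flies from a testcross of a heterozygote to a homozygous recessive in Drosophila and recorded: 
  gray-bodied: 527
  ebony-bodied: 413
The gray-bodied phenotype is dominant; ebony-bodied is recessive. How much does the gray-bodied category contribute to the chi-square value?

6.913

A testcross of a heterozygote (Aa × aa) gives a 1:1 phenotypic ratio.
Expected counts for N = 940 under a 1:1 ratio (total parts = 2):
  gray-bodied: 940 × 1/2 = 470
  ebony-bodied: 940 × 1/2 = 470
Contribution of gray-bodied: (527 − 470)² / 470 = 6.9128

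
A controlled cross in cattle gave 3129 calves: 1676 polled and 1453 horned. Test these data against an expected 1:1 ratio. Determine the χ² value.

15.893

The 1:1 ratio has 2 parts, so with N = 3129 the expected counts are:
  polled: 3129 × 1/2 = 1564.5
  horned: 3129 × 1/2 = 1564.5
χ² = Σ (O − E)² / E
  polled: (1676 − 1564.5)² / 1564.5 = 7.9465
  horned: (1453 − 1564.5)² / 1564.5 = 7.9465
χ² = 7.9465 + 7.9465 = 15.893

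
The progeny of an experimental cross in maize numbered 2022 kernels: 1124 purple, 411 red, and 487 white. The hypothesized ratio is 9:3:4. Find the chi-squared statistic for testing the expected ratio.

Total ratio parts = 16. Expected numbers out of 2022:
  purple: 2022 × 9/16 = 1137.375
  red: 2022 × 3/16 = 379.125
  white: 2022 × 4/16 = 505.5
χ² = Σ (O − E)² / E
  purple: (1124 − 1137.375)² / 1137.375 = 0.1573
  red: (411 − 379.125)² / 379.125 = 2.6799
  white: (487 − 505.5)² / 505.5 = 0.6771
χ² = 0.1573 + 2.6799 + 0.6771 = 3.5143 ≈ 3.514

3.514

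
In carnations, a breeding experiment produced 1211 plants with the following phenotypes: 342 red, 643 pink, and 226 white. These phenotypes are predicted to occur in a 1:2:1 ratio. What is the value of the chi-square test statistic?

Total ratio parts = 4. Expected numbers out of 1211:
  red: 1211 × 1/4 = 302.75
  pink: 1211 × 2/4 = 605.5
  white: 1211 × 1/4 = 302.75
χ² = Σ (O − E)² / E
  red: (342 − 302.75)² / 302.75 = 5.0886
  pink: (643 − 605.5)² / 605.5 = 2.3225
  white: (226 − 302.75)² / 302.75 = 19.4569
χ² = 5.0886 + 2.3225 + 19.4569 = 26.868

26.868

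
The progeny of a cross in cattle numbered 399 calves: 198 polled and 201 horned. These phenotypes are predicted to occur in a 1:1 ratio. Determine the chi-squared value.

0.023

The 1:1 ratio has 2 parts, so with N = 399 the expected counts are:
  polled: 399 × 1/2 = 199.5
  horned: 399 × 1/2 = 199.5
χ² = Σ (O − E)² / E
  polled: (198 − 199.5)² / 199.5 = 0.0113
  horned: (201 − 199.5)² / 199.5 = 0.0113
χ² = 0.0113 + 0.0113 = 0.0226 ≈ 0.023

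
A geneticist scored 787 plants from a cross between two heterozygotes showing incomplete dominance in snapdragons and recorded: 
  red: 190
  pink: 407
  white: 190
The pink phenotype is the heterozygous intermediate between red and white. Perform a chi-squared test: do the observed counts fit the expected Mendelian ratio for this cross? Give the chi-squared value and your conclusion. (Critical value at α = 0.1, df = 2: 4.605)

With incomplete dominance, a heterozygote × heterozygote cross gives a 1:2:1 phenotypic ratio.
Under the 1:2:1 hypothesis (Σ ratio = 4, N = 787):
  red: 787 × 1/4 = 196.75
  pink: 787 × 2/4 = 393.5
  white: 787 × 1/4 = 196.75
χ² = Σ (O − E)² / E
  red: (190 − 196.75)² / 196.75 = 0.2316
  pink: (407 − 393.5)² / 393.5 = 0.4632
  white: (190 − 196.75)² / 196.75 = 0.2316
χ² = 0.2316 + 0.4632 + 0.2316 = 0.9264 ≈ 0.926
Degrees of freedom = 3 − 1 = 2; critical value at α = 0.1 is 4.605.
Since 0.926 < 4.605, we fail to reject the null hypothesis — the data are consistent with the 1:2:1 ratio.

0.926; consistent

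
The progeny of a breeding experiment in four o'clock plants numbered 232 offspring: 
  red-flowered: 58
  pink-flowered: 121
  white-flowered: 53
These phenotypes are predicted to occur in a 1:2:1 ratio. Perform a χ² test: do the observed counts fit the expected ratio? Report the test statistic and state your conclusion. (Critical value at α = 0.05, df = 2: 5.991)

Total ratio parts = 4. Expected numbers out of 232:
  red-flowered: 232 × 1/4 = 58
  pink-flowered: 232 × 2/4 = 116
  white-flowered: 232 × 1/4 = 58
χ² = Σ (O − E)² / E
  red-flowered: (58 − 58)² / 58 = 0.0000
  pink-flowered: (121 − 116)² / 116 = 0.2155
  white-flowered: (53 − 58)² / 58 = 0.4310
χ² = 0.0000 + 0.2155 + 0.4310 = 0.6465 ≈ 0.647
Degrees of freedom = 3 − 1 = 2; critical value at α = 0.05 is 5.991.
Since 0.647 < 5.991, we fail to reject the null hypothesis — the data are consistent with the 1:2:1 ratio.

0.647; consistent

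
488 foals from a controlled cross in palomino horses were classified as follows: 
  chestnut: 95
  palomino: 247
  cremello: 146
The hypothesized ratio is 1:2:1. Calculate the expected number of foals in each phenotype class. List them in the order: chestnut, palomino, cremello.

122, 244, 122

Expected counts for N = 488 under a 1:2:1 ratio (total parts = 4):
  chestnut: 488 × 1/4 = 122
  palomino: 488 × 2/4 = 244
  cremello: 488 × 1/4 = 122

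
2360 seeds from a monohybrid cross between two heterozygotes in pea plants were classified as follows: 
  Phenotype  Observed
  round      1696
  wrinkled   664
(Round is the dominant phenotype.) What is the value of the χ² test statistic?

For a monohybrid cross between heterozygotes with complete dominance, the expected phenotypic ratio is 3:1.
The 3:1 ratio has 4 parts, so with N = 2360 the expected counts are:
  round: 2360 × 3/4 = 1770
  wrinkled: 2360 × 1/4 = 590
χ² = Σ (O − E)² / E
  round: (1696 − 1770)² / 1770 = 3.0938
  wrinkled: (664 − 590)² / 590 = 9.2814
χ² = 3.0938 + 9.2814 = 12.3752 ≈ 12.375

12.375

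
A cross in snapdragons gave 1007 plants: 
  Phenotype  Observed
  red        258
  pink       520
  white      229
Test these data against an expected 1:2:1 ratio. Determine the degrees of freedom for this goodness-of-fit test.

A goodness-of-fit test with 3 phenotype classes has df = 3 − 1 = 2.

2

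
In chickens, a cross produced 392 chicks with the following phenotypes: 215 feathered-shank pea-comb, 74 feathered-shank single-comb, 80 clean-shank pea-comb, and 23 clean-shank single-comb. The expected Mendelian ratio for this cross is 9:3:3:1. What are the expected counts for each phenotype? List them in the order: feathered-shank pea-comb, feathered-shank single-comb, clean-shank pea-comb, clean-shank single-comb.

220.5, 73.5, 73.5, 24.5

Under the 9:3:3:1 hypothesis (Σ ratio = 16, N = 392):
  feathered-shank pea-comb: 392 × 9/16 = 220.5
  feathered-shank single-comb: 392 × 3/16 = 73.5
  clean-shank pea-comb: 392 × 3/16 = 73.5
  clean-shank single-comb: 392 × 1/16 = 24.5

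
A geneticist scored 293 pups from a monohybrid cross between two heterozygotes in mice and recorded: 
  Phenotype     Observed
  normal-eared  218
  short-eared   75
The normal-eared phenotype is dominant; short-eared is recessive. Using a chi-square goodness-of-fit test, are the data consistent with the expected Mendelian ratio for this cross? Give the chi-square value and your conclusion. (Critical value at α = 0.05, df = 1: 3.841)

For a monohybrid cross between heterozygotes with complete dominance, the expected phenotypic ratio is 3:1.
Expected counts for N = 293 under a 3:1 ratio (total parts = 4):
  normal-eared: 293 × 3/4 = 219.75
  short-eared: 293 × 1/4 = 73.25
χ² = Σ (O − E)² / E
  normal-eared: (218 − 219.75)² / 219.75 = 0.0139
  short-eared: (75 − 73.25)² / 73.25 = 0.0418
χ² = 0.0139 + 0.0418 = 0.0557 ≈ 0.056
Degrees of freedom = 2 − 1 = 1; critical value at α = 0.05 is 3.841.
Since 0.056 < 3.841, we fail to reject the null hypothesis — the data are consistent with the 3:1 ratio.

0.056; consistent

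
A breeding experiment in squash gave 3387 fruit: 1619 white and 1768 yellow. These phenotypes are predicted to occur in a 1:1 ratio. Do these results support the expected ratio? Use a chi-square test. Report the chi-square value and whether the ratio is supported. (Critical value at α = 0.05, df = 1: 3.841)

6.555; not consistent

The 1:1 ratio has 2 parts, so with N = 3387 the expected counts are:
  white: 3387 × 1/2 = 1693.5
  yellow: 3387 × 1/2 = 1693.5
χ² = Σ (O − E)² / E
  white: (1619 − 1693.5)² / 1693.5 = 3.2774
  yellow: (1768 − 1693.5)² / 1693.5 = 3.2774
χ² = 3.2774 + 3.2774 = 6.5548 ≈ 6.555
Degrees of freedom = 2 − 1 = 1; critical value at α = 0.05 is 3.841.
Since 6.555 > 3.841, we reject the null hypothesis — the data do not fit the 1:1 ratio.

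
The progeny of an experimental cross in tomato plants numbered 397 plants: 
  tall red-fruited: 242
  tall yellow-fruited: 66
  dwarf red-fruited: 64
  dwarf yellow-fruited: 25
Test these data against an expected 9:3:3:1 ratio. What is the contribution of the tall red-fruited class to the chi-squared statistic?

Total ratio parts = 16. Expected numbers out of 397:
  tall red-fruited: 397 × 9/16 = 223.3125
  tall yellow-fruited: 397 × 3/16 = 74.4375
  dwarf red-fruited: 397 × 3/16 = 74.4375
  dwarf yellow-fruited: 397 × 1/16 = 24.8125
Contribution of tall red-fruited: (242 − 223.3125)² / 223.3125 = 1.5638

1.564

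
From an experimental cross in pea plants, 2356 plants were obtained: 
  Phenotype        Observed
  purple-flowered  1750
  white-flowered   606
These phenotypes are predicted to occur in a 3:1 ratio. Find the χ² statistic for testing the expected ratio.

0.654

The 3:1 ratio has 4 parts, so with N = 2356 the expected counts are:
  purple-flowered: 2356 × 3/4 = 1767
  white-flowered: 2356 × 1/4 = 589
χ² = Σ (O − E)² / E
  purple-flowered: (1750 − 1767)² / 1767 = 0.1636
  white-flowered: (606 − 589)² / 589 = 0.4907
χ² = 0.1636 + 0.4907 = 0.6543 ≈ 0.654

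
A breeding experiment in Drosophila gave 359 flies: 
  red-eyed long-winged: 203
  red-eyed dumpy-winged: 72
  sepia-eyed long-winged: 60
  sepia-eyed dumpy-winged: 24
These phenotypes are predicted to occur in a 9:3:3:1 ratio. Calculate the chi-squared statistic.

1.235

The 9:3:3:1 ratio has 16 parts, so with N = 359 the expected counts are:
  red-eyed long-winged: 359 × 9/16 = 201.9375
  red-eyed dumpy-winged: 359 × 3/16 = 67.3125
  sepia-eyed long-winged: 359 × 3/16 = 67.3125
  sepia-eyed dumpy-winged: 359 × 1/16 = 22.4375
χ² = Σ (O − E)² / E
  red-eyed long-winged: (203 − 201.9375)² / 201.9375 = 0.0056
  red-eyed dumpy-winged: (72 − 67.3125)² / 67.3125 = 0.3264
  sepia-eyed long-winged: (60 − 67.3125)² / 67.3125 = 0.7944
  sepia-eyed dumpy-winged: (24 − 22.4375)² / 22.4375 = 0.1088
χ² = 0.0056 + 0.3264 + 0.7944 + 0.1088 = 1.2352 ≈ 1.235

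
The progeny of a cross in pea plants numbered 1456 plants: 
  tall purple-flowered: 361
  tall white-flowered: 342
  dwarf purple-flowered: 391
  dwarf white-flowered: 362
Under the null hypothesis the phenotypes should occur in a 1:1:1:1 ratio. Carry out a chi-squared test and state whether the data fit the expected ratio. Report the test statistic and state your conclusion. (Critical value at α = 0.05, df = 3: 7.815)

3.368; consistent

Total ratio parts = 4. Expected numbers out of 1456:
  tall purple-flowered: 1456 × 1/4 = 364
  tall white-flowered: 1456 × 1/4 = 364
  dwarf purple-flowered: 1456 × 1/4 = 364
  dwarf white-flowered: 1456 × 1/4 = 364
χ² = Σ (O − E)² / E
  tall purple-flowered: (361 − 364)² / 364 = 0.0247
  tall white-flowered: (342 − 364)² / 364 = 1.3297
  dwarf purple-flowered: (391 − 364)² / 364 = 2.0027
  dwarf white-flowered: (362 − 364)² / 364 = 0.0110
χ² = 0.0247 + 1.3297 + 2.0027 + 0.0110 = 3.3681 ≈ 3.368
Degrees of freedom = 4 − 1 = 3; critical value at α = 0.05 is 7.815.
Since 3.368 < 7.815, we fail to reject the null hypothesis — the data are consistent with the 1:1:1:1 ratio.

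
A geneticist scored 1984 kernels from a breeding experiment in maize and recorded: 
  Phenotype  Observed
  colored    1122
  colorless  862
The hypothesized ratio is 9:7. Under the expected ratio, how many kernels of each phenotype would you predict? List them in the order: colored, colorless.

The 9:7 ratio has 16 parts, so with N = 1984 the expected counts are:
  colored: 1984 × 9/16 = 1116
  colorless: 1984 × 7/16 = 868

1116, 868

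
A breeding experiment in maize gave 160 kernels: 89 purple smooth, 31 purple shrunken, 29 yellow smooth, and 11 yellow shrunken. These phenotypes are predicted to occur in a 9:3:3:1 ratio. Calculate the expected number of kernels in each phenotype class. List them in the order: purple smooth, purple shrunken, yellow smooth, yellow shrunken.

90, 30, 30, 10

Expected counts for N = 160 under a 9:3:3:1 ratio (total parts = 16):
  purple smooth: 160 × 9/16 = 90
  purple shrunken: 160 × 3/16 = 30
  yellow smooth: 160 × 3/16 = 30
  yellow shrunken: 160 × 1/16 = 10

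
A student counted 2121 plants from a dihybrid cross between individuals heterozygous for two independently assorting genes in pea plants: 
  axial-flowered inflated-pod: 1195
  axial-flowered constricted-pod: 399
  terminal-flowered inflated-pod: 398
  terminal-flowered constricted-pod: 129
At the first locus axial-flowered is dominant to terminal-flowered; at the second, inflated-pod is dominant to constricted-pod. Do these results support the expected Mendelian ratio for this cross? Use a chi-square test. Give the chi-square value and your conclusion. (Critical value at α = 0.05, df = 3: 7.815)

A dihybrid F₂ with independent assortment and complete dominance at both loci gives a 9:3:3:1 phenotypic ratio.
The 9:3:3:1 ratio has 16 parts, so with N = 2121 the expected counts are:
  axial-flowered inflated-pod: 2121 × 9/16 = 1193.0625
  axial-flowered constricted-pod: 2121 × 3/16 = 397.6875
  terminal-flowered inflated-pod: 2121 × 3/16 = 397.6875
  terminal-flowered constricted-pod: 2121 × 1/16 = 132.5625
χ² = Σ (O − E)² / E
  axial-flowered inflated-pod: (1195 − 1193.0625)² / 1193.0625 = 0.0031
  axial-flowered constricted-pod: (399 − 397.6875)² / 397.6875 = 0.0043
  terminal-flowered inflated-pod: (398 − 397.6875)² / 397.6875 = 0.0002
  terminal-flowered constricted-pod: (129 − 132.5625)² / 132.5625 = 0.0957
χ² = 0.0031 + 0.0043 + 0.0002 + 0.0957 = 0.1033 ≈ 0.103
Degrees of freedom = 4 − 1 = 3; critical value at α = 0.05 is 7.815.
Since 0.103 < 7.815, we fail to reject the null hypothesis — the data are consistent with the 9:3:3:1 ratio.

0.103; consistent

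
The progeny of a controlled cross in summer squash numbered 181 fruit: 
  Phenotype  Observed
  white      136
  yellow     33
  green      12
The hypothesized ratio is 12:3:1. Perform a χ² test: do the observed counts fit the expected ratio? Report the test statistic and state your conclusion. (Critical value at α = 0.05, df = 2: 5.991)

Under the 12:3:1 hypothesis (Σ ratio = 16, N = 181):
  white: 181 × 12/16 = 135.75
  yellow: 181 × 3/16 = 33.9375
  green: 181 × 1/16 = 11.3125
χ² = Σ (O − E)² / E
  white: (136 − 135.75)² / 135.75 = 0.0005
  yellow: (33 − 33.9375)² / 33.9375 = 0.0259
  green: (12 − 11.3125)² / 11.3125 = 0.0418
χ² = 0.0005 + 0.0259 + 0.0418 = 0.0682 ≈ 0.068
Degrees of freedom = 3 − 1 = 2; critical value at α = 0.05 is 5.991.
Since 0.068 < 5.991, we fail to reject the null hypothesis — the data are consistent with the 12:3:1 ratio.

0.068; consistent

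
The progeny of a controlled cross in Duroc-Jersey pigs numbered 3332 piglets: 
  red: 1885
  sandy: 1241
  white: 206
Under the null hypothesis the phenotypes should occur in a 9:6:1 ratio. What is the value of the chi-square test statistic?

0.144

Under the 9:6:1 hypothesis (Σ ratio = 16, N = 3332):
  red: 3332 × 9/16 = 1874.25
  sandy: 3332 × 6/16 = 1249.5
  white: 3332 × 1/16 = 208.25
χ² = Σ (O − E)² / E
  red: (1885 − 1874.25)² / 1874.25 = 0.0617
  sandy: (1241 − 1249.5)² / 1249.5 = 0.0578
  white: (206 − 208.25)² / 208.25 = 0.0243
χ² = 0.0617 + 0.0578 + 0.0243 = 0.1438 ≈ 0.144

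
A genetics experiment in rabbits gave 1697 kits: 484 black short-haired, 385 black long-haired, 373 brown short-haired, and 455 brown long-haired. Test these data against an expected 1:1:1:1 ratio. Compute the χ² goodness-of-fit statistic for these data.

20.466

Total ratio parts = 4. Expected numbers out of 1697:
  black short-haired: 1697 × 1/4 = 424.25
  black long-haired: 1697 × 1/4 = 424.25
  brown short-haired: 1697 × 1/4 = 424.25
  brown long-haired: 1697 × 1/4 = 424.25
χ² = Σ (O − E)² / E
  black short-haired: (484 − 424.25)² / 424.25 = 8.4150
  black long-haired: (385 − 424.25)² / 424.25 = 3.6313
  brown short-haired: (373 − 424.25)² / 424.25 = 6.1911
  brown long-haired: (455 − 424.25)² / 424.25 = 2.2288
χ² = 8.4150 + 3.6313 + 6.1911 + 2.2288 = 20.4662 ≈ 20.466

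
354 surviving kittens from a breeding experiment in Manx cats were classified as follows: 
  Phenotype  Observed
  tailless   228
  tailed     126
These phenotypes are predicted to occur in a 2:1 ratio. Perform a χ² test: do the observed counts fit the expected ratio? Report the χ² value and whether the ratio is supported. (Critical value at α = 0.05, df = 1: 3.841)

Total ratio parts = 3. Expected numbers out of 354:
  tailless: 354 × 2/3 = 236
  tailed: 354 × 1/3 = 118
χ² = Σ (O − E)² / E
  tailless: (228 − 236)² / 236 = 0.2712
  tailed: (126 − 118)² / 118 = 0.5424
χ² = 0.2712 + 0.5424 = 0.8136 ≈ 0.814
Degrees of freedom = 2 − 1 = 1; critical value at α = 0.05 is 3.841.
Since 0.814 < 3.841, we fail to reject the null hypothesis — the data are consistent with the 2:1 ratio.

0.814; consistent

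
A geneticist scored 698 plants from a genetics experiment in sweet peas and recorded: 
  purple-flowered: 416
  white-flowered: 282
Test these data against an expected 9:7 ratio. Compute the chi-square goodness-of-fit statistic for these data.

3.181

Under the 9:7 hypothesis (Σ ratio = 16, N = 698):
  purple-flowered: 698 × 9/16 = 392.625
  white-flowered: 698 × 7/16 = 305.375
χ² = Σ (O − E)² / E
  purple-flowered: (416 − 392.625)² / 392.625 = 1.3916
  white-flowered: (282 − 305.375)² / 305.375 = 1.7892
χ² = 1.3916 + 1.7892 = 3.1808 ≈ 3.181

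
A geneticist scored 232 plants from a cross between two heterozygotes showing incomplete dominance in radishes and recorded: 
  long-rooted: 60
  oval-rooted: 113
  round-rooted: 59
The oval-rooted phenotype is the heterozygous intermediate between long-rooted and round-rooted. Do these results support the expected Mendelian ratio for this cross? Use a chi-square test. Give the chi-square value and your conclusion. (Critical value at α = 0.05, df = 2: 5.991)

0.164; consistent

With incomplete dominance, a heterozygote × heterozygote cross gives a 1:2:1 phenotypic ratio.
Expected counts for N = 232 under a 1:2:1 ratio (total parts = 4):
  long-rooted: 232 × 1/4 = 58
  oval-rooted: 232 × 2/4 = 116
  round-rooted: 232 × 1/4 = 58
χ² = Σ (O − E)² / E
  long-rooted: (60 − 58)² / 58 = 0.0690
  oval-rooted: (113 − 116)² / 116 = 0.0776
  round-rooted: (59 − 58)² / 58 = 0.0172
χ² = 0.0690 + 0.0776 + 0.0172 = 0.1638 ≈ 0.164
Degrees of freedom = 3 − 1 = 2; critical value at α = 0.05 is 5.991.
Since 0.164 < 5.991, we fail to reject the null hypothesis — the data are consistent with the 1:2:1 ratio.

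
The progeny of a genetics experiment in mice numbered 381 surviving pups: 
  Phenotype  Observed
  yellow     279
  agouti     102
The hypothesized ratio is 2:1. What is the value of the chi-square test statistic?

7.382

Total ratio parts = 3. Expected numbers out of 381:
  yellow: 381 × 2/3 = 254
  agouti: 381 × 1/3 = 127
χ² = Σ (O − E)² / E
  yellow: (279 − 254)² / 254 = 2.4606
  agouti: (102 − 127)² / 127 = 4.9213
χ² = 2.4606 + 4.9213 = 7.3819 ≈ 7.382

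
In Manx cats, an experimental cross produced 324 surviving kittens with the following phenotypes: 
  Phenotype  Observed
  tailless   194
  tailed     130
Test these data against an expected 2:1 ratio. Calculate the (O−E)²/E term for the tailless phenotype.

2.241

The 2:1 ratio has 3 parts, so with N = 324 the expected counts are:
  tailless: 324 × 2/3 = 216
  tailed: 324 × 1/3 = 108
Contribution of tailless: (194 − 216)² / 216 = 2.2407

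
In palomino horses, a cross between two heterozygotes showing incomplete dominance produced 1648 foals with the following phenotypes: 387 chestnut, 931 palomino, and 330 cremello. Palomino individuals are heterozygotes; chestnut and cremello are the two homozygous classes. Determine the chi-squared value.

31.732

With incomplete dominance, a heterozygote × heterozygote cross gives a 1:2:1 phenotypic ratio.
Expected counts for N = 1648 under a 1:2:1 ratio (total parts = 4):
  chestnut: 1648 × 1/4 = 412
  palomino: 1648 × 2/4 = 824
  cremello: 1648 × 1/4 = 412
χ² = Σ (O − E)² / E
  chestnut: (387 − 412)² / 412 = 1.5170
  palomino: (931 − 824)² / 824 = 13.8944
  cremello: (330 − 412)² / 412 = 16.3204
χ² = 1.5170 + 13.8944 + 16.3204 = 31.7318 ≈ 31.732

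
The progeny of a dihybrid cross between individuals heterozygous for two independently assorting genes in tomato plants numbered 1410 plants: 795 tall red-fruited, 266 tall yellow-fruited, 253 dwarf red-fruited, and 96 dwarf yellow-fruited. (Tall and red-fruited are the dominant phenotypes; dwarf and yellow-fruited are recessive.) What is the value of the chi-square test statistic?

1.208

A dihybrid F₂ with independent assortment and complete dominance at both loci gives a 9:3:3:1 phenotypic ratio.
Under the 9:3:3:1 hypothesis (Σ ratio = 16, N = 1410):
  tall red-fruited: 1410 × 9/16 = 793.125
  tall yellow-fruited: 1410 × 3/16 = 264.375
  dwarf red-fruited: 1410 × 3/16 = 264.375
  dwarf yellow-fruited: 1410 × 1/16 = 88.125
χ² = Σ (O − E)² / E
  tall red-fruited: (795 − 793.125)² / 793.125 = 0.0044
  tall yellow-fruited: (266 − 264.375)² / 264.375 = 0.0100
  dwarf red-fruited: (253 − 264.375)² / 264.375 = 0.4894
  dwarf yellow-fruited: (96 − 88.125)² / 88.125 = 0.7037
χ² = 0.0044 + 0.0100 + 0.4894 + 0.7037 = 1.2075 ≈ 1.208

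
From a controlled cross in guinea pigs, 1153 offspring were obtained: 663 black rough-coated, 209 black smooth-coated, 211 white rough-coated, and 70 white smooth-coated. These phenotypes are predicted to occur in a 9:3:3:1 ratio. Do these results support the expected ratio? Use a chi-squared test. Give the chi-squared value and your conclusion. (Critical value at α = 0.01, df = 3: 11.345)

0.744; consistent

Expected counts for N = 1153 under a 9:3:3:1 ratio (total parts = 16):
  black rough-coated: 1153 × 9/16 = 648.5625
  black smooth-coated: 1153 × 3/16 = 216.1875
  white rough-coated: 1153 × 3/16 = 216.1875
  white smooth-coated: 1153 × 1/16 = 72.0625
χ² = Σ (O − E)² / E
  black rough-coated: (663 − 648.5625)² / 648.5625 = 0.3214
  black smooth-coated: (209 − 216.1875)² / 216.1875 = 0.2390
  white rough-coated: (211 − 216.1875)² / 216.1875 = 0.1245
  white smooth-coated: (70 − 72.0625)² / 72.0625 = 0.0590
χ² = 0.3214 + 0.2390 + 0.1245 + 0.0590 = 0.7439 ≈ 0.744
Degrees of freedom = 4 − 1 = 3; critical value at α = 0.01 is 11.345.
Since 0.744 < 11.345, we fail to reject the null hypothesis — the data are consistent with the 9:3:3:1 ratio.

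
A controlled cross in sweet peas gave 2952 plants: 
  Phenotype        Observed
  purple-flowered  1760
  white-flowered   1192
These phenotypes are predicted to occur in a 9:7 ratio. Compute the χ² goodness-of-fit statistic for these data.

Total ratio parts = 16. Expected numbers out of 2952:
  purple-flowered: 2952 × 9/16 = 1660.5
  white-flowered: 2952 × 7/16 = 1291.5
χ² = Σ (O − E)² / E
  purple-flowered: (1760 − 1660.5)² / 1660.5 = 5.9622
  white-flowered: (1192 − 1291.5)² / 1291.5 = 7.6657
χ² = 5.9622 + 7.6657 = 13.6279 ≈ 13.628

13.628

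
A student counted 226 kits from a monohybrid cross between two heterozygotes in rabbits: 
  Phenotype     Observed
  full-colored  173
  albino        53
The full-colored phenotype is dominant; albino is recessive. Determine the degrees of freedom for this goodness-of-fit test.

For a monohybrid cross between heterozygotes with complete dominance, the expected phenotypic ratio is 3:1.
A goodness-of-fit test with 2 phenotype classes has df = 2 − 1 = 1.

1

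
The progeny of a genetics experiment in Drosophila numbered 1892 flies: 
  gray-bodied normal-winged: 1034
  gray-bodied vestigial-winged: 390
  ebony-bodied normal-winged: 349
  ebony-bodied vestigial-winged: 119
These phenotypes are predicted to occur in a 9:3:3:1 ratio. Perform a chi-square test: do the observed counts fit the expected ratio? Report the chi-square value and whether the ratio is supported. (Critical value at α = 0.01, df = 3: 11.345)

4.460; consistent

Under the 9:3:3:1 hypothesis (Σ ratio = 16, N = 1892):
  gray-bodied normal-winged: 1892 × 9/16 = 1064.25
  gray-bodied vestigial-winged: 1892 × 3/16 = 354.75
  ebony-bodied normal-winged: 1892 × 3/16 = 354.75
  ebony-bodied vestigial-winged: 1892 × 1/16 = 118.25
χ² = Σ (O − E)² / E
  gray-bodied normal-winged: (1034 − 1064.25)² / 1064.25 = 0.8598
  gray-bodied vestigial-winged: (390 − 354.75)² / 354.75 = 3.5026
  ebony-bodied normal-winged: (349 − 354.75)² / 354.75 = 0.0932
  ebony-bodied vestigial-winged: (119 − 118.25)² / 118.25 = 0.0048
χ² = 0.8598 + 3.5026 + 0.0932 + 0.0048 = 4.4604 ≈ 4.460
Degrees of freedom = 4 − 1 = 3; critical value at α = 0.01 is 11.345.
Since 4.460 < 11.345, we fail to reject the null hypothesis — the data are consistent with the 9:3:3:1 ratio.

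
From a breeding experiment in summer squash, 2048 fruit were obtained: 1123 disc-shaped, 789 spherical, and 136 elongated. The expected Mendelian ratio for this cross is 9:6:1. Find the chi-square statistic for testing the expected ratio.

1.804

The 9:6:1 ratio has 16 parts, so with N = 2048 the expected counts are:
  disc-shaped: 2048 × 9/16 = 1152
  spherical: 2048 × 6/16 = 768
  elongated: 2048 × 1/16 = 128
χ² = Σ (O − E)² / E
  disc-shaped: (1123 − 1152)² / 1152 = 0.7300
  spherical: (789 − 768)² / 768 = 0.5742
  elongated: (136 − 128)² / 128 = 0.5000
χ² = 0.7300 + 0.5742 + 0.5000 = 1.8042 ≈ 1.804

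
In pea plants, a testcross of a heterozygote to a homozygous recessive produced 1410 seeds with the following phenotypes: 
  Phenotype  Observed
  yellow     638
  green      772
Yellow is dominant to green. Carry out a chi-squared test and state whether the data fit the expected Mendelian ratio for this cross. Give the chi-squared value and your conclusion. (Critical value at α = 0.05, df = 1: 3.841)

A testcross of a heterozygote (Aa × aa) gives a 1:1 phenotypic ratio.
The 1:1 ratio has 2 parts, so with N = 1410 the expected counts are:
  yellow: 1410 × 1/2 = 705
  green: 1410 × 1/2 = 705
χ² = Σ (O − E)² / E
  yellow: (638 − 705)² / 705 = 6.3674
  green: (772 − 705)² / 705 = 6.3674
χ² = 6.3674 + 6.3674 = 12.7348 ≈ 12.735
Degrees of freedom = 2 − 1 = 1; critical value at α = 0.05 is 3.841.
Since 12.735 > 3.841, we reject the null hypothesis — the data do not fit the 1:1 ratio.

12.735; not consistent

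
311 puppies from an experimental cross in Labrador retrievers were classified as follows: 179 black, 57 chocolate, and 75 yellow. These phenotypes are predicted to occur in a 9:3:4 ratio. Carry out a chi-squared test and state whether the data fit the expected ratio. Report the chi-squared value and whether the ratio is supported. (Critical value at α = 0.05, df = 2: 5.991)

0.221; consistent

Under the 9:3:4 hypothesis (Σ ratio = 16, N = 311):
  black: 311 × 9/16 = 174.9375
  chocolate: 311 × 3/16 = 58.3125
  yellow: 311 × 4/16 = 77.75
χ² = Σ (O − E)² / E
  black: (179 − 174.9375)² / 174.9375 = 0.0943
  chocolate: (57 − 58.3125)² / 58.3125 = 0.0295
  yellow: (75 − 77.75)² / 77.75 = 0.0973
χ² = 0.0943 + 0.0295 + 0.0973 = 0.2211 ≈ 0.221
Degrees of freedom = 3 − 1 = 2; critical value at α = 0.05 is 5.991.
Since 0.221 < 5.991, we fail to reject the null hypothesis — the data are consistent with the 9:3:4 ratio.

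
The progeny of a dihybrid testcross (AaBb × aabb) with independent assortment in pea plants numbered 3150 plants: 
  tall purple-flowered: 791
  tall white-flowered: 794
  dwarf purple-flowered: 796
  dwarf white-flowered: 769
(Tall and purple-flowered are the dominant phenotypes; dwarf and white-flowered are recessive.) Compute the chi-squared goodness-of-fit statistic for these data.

0.596

A dihybrid testcross with independent assortment gives a 1:1:1:1 ratio.
Under the 1:1:1:1 hypothesis (Σ ratio = 4, N = 3150):
  tall purple-flowered: 3150 × 1/4 = 787.5
  tall white-flowered: 3150 × 1/4 = 787.5
  dwarf purple-flowered: 3150 × 1/4 = 787.5
  dwarf white-flowered: 3150 × 1/4 = 787.5
χ² = Σ (O − E)² / E
  tall purple-flowered: (791 − 787.5)² / 787.5 = 0.0156
  tall white-flowered: (794 − 787.5)² / 787.5 = 0.0537
  dwarf purple-flowered: (796 − 787.5)² / 787.5 = 0.0917
  dwarf white-flowered: (769 − 787.5)² / 787.5 = 0.4346
χ² = 0.0156 + 0.0537 + 0.0917 + 0.4346 = 0.5956 ≈ 0.596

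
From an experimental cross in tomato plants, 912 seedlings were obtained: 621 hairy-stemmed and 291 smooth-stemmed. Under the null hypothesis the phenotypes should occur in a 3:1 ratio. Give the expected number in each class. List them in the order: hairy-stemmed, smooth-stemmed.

Under the 3:1 hypothesis (Σ ratio = 4, N = 912):
  hairy-stemmed: 912 × 3/4 = 684
  smooth-stemmed: 912 × 1/4 = 228

684, 228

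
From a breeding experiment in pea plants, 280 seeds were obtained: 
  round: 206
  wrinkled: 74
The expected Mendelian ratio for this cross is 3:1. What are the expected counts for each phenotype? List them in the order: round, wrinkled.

210, 70

Under the 3:1 hypothesis (Σ ratio = 4, N = 280):
  round: 280 × 3/4 = 210
  wrinkled: 280 × 1/4 = 70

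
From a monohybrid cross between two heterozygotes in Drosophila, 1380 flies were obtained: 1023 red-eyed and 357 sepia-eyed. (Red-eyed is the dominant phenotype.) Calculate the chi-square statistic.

0.557

For a monohybrid cross between heterozygotes with complete dominance, the expected phenotypic ratio is 3:1.
The 3:1 ratio has 4 parts, so with N = 1380 the expected counts are:
  red-eyed: 1380 × 3/4 = 1035
  sepia-eyed: 1380 × 1/4 = 345
χ² = Σ (O − E)² / E
  red-eyed: (1023 − 1035)² / 1035 = 0.1391
  sepia-eyed: (357 − 345)² / 345 = 0.4174
χ² = 0.1391 + 0.4174 = 0.5565 ≈ 0.557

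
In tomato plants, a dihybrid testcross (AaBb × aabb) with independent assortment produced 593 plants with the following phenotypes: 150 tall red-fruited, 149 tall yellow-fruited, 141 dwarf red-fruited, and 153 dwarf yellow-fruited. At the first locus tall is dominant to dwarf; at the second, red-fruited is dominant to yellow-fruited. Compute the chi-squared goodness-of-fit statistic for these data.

A dihybrid testcross with independent assortment gives a 1:1:1:1 ratio.
Under the 1:1:1:1 hypothesis (Σ ratio = 4, N = 593):
  tall red-fruited: 593 × 1/4 = 148.25
  tall yellow-fruited: 593 × 1/4 = 148.25
  dwarf red-fruited: 593 × 1/4 = 148.25
  dwarf yellow-fruited: 593 × 1/4 = 148.25
χ² = Σ (O − E)² / E
  tall red-fruited: (150 − 148.25)² / 148.25 = 0.0207
  tall yellow-fruited: (149 − 148.25)² / 148.25 = 0.0038
  dwarf red-fruited: (141 − 148.25)² / 148.25 = 0.3546
  dwarf yellow-fruited: (153 − 148.25)² / 148.25 = 0.1522
χ² = 0.0207 + 0.0038 + 0.3546 + 0.1522 = 0.5313 ≈ 0.531

0.531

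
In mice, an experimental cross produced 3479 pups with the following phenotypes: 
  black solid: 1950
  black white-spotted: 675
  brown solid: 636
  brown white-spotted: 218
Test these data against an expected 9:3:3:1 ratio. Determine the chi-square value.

Expected counts for N = 3479 under a 9:3:3:1 ratio (total parts = 16):
  black solid: 3479 × 9/16 = 1956.9375
  black white-spotted: 3479 × 3/16 = 652.3125
  brown solid: 3479 × 3/16 = 652.3125
  brown white-spotted: 3479 × 1/16 = 217.4375
χ² = Σ (O − E)² / E
  black solid: (1950 − 1956.9375)² / 1956.9375 = 0.0246
  black white-spotted: (675 − 652.3125)² / 652.3125 = 0.7891
  brown solid: (636 − 652.3125)² / 652.3125 = 0.4079
  brown white-spotted: (218 − 217.4375)² / 217.4375 = 0.0015
χ² = 0.0246 + 0.7891 + 0.4079 + 0.0015 = 1.2231 ≈ 1.223

1.223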